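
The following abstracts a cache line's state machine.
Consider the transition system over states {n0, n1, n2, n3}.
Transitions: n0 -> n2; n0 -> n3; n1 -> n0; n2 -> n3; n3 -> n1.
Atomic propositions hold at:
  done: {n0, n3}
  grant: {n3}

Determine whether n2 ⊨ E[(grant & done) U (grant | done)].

No

Sat(grant & done) = {n3}
Sat(grant | done) = {n0, n3}
E[(grant & done) U (grant | done)]: least fixpoint, start Z0 = Sat((grant | done)) = {n0, n3}, add states in Sat(grant & done) with some successor in Z. Already a fixed point.
Sat(E[(grant & done) U (grant | done)]) = {n0, n3}
n2 ∉ Sat(E[(grant & done) U (grant | done)]) = {n0, n3}, so the formula does not hold at n2.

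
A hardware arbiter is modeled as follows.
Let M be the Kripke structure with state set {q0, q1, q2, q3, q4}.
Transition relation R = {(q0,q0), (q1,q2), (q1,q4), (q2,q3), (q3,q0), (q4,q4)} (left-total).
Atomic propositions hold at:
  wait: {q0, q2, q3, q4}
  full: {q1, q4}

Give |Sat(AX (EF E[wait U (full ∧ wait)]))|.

Sat(full ∧ wait) = {q4}
E[wait U (full ∧ wait)]: least fixpoint, start Z0 = Sat((full ∧ wait)) = {q4}, add states in Sat(wait) with some successor in Z. Already a fixed point.
Sat(E[wait U (full ∧ wait)]) = {q4}
EF E[wait U (full ∧ wait)]: least fixpoint, start Z0 = {q4}, add states with some successor in Z. Z1 = {q1, q4}; fixed.
Sat(EF E[wait U (full ∧ wait)]) = {q1, q4}
Sat(AX (EF E[wait U (full ∧ wait)])) = {s : every successor in {q1, q4}} = {q4}
|Sat(AX (EF E[wait U (full ∧ wait)]))| = |{q4}| = 1.

1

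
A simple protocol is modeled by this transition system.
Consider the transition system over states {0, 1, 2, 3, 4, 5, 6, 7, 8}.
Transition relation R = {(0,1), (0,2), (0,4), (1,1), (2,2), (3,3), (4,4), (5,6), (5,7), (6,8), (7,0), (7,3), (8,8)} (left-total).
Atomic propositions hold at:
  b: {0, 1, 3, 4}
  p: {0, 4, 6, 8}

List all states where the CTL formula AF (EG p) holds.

{0, 4, 6, 8}

EG p: greatest fixpoint, start Z0 = {0, 4, 6, 8}, keep only states in Sat with some successor in Z. Already a fixed point.
Sat(EG p) = {0, 4, 6, 8}
AF (EG p): least fixpoint, start Z0 = {0, 4, 6, 8}, add states with every successor in Z. Already a fixed point.
Sat(AF (EG p)) = {0, 4, 6, 8}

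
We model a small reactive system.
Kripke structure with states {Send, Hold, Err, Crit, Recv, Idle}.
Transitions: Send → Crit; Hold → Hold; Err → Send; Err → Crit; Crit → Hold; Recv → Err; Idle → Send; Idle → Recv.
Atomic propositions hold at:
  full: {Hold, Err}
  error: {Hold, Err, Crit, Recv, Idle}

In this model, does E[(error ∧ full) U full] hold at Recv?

No

Sat(error ∧ full) = {Hold, Err}
E[(error ∧ full) U full]: least fixpoint, start Z0 = Sat(full) = {Hold, Err}, add states in Sat(error ∧ full) with some successor in Z. Already a fixed point.
Sat(E[(error ∧ full) U full]) = {Hold, Err}
Recv ∉ Sat(E[(error ∧ full) U full]) = {Hold, Err}, so the formula does not hold at Recv.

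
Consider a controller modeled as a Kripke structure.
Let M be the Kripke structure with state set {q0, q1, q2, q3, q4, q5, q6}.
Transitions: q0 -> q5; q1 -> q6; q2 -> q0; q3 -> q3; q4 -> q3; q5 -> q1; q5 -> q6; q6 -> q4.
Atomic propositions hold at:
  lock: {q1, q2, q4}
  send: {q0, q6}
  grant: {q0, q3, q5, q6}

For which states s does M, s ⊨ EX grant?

Sat(EX grant) = {s : some successor in {q0, q3, q5, q6}} = {q0, q1, q2, q3, q4, q5}

{q0, q1, q2, q3, q4, q5}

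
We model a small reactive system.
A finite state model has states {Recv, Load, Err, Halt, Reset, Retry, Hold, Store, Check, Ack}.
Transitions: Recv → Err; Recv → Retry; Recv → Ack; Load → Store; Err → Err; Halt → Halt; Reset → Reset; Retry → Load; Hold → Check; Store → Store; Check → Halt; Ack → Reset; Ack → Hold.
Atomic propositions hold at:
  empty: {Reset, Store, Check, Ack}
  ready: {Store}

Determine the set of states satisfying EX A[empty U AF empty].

{Recv, Load, Reset, Retry, Hold, Store, Ack}

AF empty: least fixpoint, start Z0 = {Reset, Store, Check, Ack}, add states with every successor in Z. Z1 = {Load, Reset, Hold, Store, Check, Ack}; Z2 = {Load, Reset, Retry, Hold, Store, Check, Ack}; fixed.
Sat(AF empty) = {Load, Reset, Retry, Hold, Store, Check, Ack}
A[empty U AF empty]: least fixpoint, start Z0 = Sat(AF empty) = {Load, Reset, Retry, Hold, Store, Check, Ack}, add states in Sat(empty) with every successor in Z. Already a fixed point.
Sat(A[empty U AF empty]) = {Load, Reset, Retry, Hold, Store, Check, Ack}
Sat(EX A[empty U AF empty]) = {s : some successor in {Load, Reset, Retry, Hold, Store, Check, Ack}} = {Recv, Load, Reset, Retry, Hold, Store, Ack}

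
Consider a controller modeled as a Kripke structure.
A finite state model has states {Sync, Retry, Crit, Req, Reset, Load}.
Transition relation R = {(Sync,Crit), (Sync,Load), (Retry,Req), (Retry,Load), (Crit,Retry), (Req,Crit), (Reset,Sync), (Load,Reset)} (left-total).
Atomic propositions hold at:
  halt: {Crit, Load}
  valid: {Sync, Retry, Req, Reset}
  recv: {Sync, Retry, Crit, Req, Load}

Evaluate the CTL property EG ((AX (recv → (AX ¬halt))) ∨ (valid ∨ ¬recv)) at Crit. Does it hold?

No

Sat(¬halt) = {Sync, Retry, Req, Reset}
Sat(AX ¬halt) = {s : every successor in {Sync, Retry, Req, Reset}} = {Crit, Reset, Load}
Sat(recv → (AX ¬halt)) = {Crit, Reset, Load}
Sat(AX (recv → (AX ¬halt))) = {s : every successor in {Crit, Reset, Load}} = {Sync, Req, Load}
Sat(¬recv) = {Reset}
Sat(valid ∨ ¬recv) = {Sync, Retry, Req, Reset}
Sat((AX (recv → (AX ¬halt))) ∨ (valid ∨ ¬recv)) = {Sync, Retry, Req, Reset, Load}
EG ((AX (recv → (AX ¬halt))) ∨ (valid ∨ ¬recv)): greatest fixpoint, start Z0 = {Sync, Retry, Req, Reset, Load}, keep only states in Sat with some successor in Z. Z1 = {Sync, Retry, Reset, Load}; fixed.
Sat(EG ((AX (recv → (AX ¬halt))) ∨ (valid ∨ ¬recv))) = {Sync, Retry, Reset, Load}
Crit ∉ Sat(EG ((AX (recv → (AX ¬halt))) ∨ (valid ∨ ¬recv))) = {Sync, Retry, Reset, Load}, so the formula does not hold at Crit.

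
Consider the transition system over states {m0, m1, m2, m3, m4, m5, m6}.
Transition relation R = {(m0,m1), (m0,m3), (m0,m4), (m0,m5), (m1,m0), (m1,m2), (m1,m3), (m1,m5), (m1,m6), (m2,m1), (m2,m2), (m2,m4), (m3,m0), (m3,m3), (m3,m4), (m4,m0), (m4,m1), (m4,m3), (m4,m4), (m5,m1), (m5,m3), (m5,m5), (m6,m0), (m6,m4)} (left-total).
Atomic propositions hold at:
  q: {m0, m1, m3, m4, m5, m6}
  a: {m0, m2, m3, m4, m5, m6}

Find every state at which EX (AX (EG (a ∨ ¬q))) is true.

Sat(¬q) = {m2}
Sat(a ∨ ¬q) = {m0, m2, m3, m4, m5, m6}
EG (a ∨ ¬q): greatest fixpoint, start Z0 = {m0, m2, m3, m4, m5, m6}, keep only states in Sat with some successor in Z. Already a fixed point.
Sat(EG (a ∨ ¬q)) = {m0, m2, m3, m4, m5, m6}
Sat(AX (EG (a ∨ ¬q))) = {s : every successor in {m0, m2, m3, m4, m5, m6}} = {m1, m3, m6}
Sat(EX (AX (EG (a ∨ ¬q)))) = {s : some successor in {m1, m3, m6}} = {m0, m1, m2, m3, m4, m5}

{m0, m1, m2, m3, m4, m5}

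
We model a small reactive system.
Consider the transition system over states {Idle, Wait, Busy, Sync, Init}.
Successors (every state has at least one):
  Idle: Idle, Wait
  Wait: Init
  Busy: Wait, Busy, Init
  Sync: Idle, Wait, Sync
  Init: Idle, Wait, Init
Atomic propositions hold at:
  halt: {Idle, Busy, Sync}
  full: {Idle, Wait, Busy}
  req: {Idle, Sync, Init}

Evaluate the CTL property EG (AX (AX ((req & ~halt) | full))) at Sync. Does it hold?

No

Sat(~halt) = {Wait, Init}
Sat(req & ~halt) = {Init}
Sat((req & ~halt) | full) = {Idle, Wait, Busy, Init}
Sat(AX ((req & ~halt) | full)) = {s : every successor in {Idle, Wait, Busy, Init}} = {Idle, Wait, Busy, Init}
Sat(AX (AX ((req & ~halt) | full))) = {s : every successor in {Idle, Wait, Busy, Init}} = {Idle, Wait, Busy, Init}
EG (AX (AX ((req & ~halt) | full))): greatest fixpoint, start Z0 = {Idle, Wait, Busy, Init}, keep only states in Sat with some successor in Z. Already a fixed point.
Sat(EG (AX (AX ((req & ~halt) | full)))) = {Idle, Wait, Busy, Init}
Sync ∉ Sat(EG (AX (AX ((req & ~halt) | full)))) = {Idle, Wait, Busy, Init}, so the formula does not hold at Sync.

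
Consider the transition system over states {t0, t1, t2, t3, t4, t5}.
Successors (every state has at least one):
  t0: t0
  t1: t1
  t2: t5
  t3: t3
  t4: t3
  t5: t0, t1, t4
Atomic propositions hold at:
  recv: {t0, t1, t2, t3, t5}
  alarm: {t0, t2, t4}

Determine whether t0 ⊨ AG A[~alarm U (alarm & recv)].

Yes

Sat(~alarm) = {t1, t3, t5}
Sat(alarm & recv) = {t0, t2}
A[~alarm U (alarm & recv)]: least fixpoint, start Z0 = Sat((alarm & recv)) = {t0, t2}, add states in Sat(~alarm) with every successor in Z. Already a fixed point.
Sat(A[~alarm U (alarm & recv)]) = {t0, t2}
AG A[~alarm U (alarm & recv)]: greatest fixpoint, start Z0 = {t0, t2}, keep only states in Sat with every successor in Z. Z1 = {t0}; fixed.
Sat(AG A[~alarm U (alarm & recv)]) = {t0}
t0 ∈ Sat(AG A[~alarm U (alarm & recv)]) = {t0}, so the formula holds at t0.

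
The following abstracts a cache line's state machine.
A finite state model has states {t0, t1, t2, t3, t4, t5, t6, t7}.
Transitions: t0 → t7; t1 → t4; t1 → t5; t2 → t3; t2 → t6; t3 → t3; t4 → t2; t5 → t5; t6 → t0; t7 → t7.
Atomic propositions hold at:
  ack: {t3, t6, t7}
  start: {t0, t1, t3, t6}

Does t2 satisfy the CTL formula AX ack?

Yes

Sat(AX ack) = {s : every successor in {t3, t6, t7}} = {t0, t2, t3, t7}
t2 ∈ Sat(AX ack) = {t0, t2, t3, t7}, so the formula holds at t2.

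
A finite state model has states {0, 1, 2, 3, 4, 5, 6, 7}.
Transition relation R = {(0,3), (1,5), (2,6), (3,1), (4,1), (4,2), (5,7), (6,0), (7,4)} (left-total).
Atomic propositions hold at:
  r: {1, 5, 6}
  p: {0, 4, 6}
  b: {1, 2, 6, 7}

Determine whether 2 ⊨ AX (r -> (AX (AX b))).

Sat(AX b) = {s : every successor in {1, 2, 6, 7}} = {2, 3, 4, 5}
Sat(AX (AX b)) = {s : every successor in {2, 3, 4, 5}} = {0, 1, 7}
Sat(r -> (AX (AX b))) = {0, 1, 2, 3, 4, 7}
Sat(AX (r -> (AX (AX b)))) = {s : every successor in {0, 1, 2, 3, 4, 7}} = {0, 3, 4, 5, 6, 7}
2 ∉ Sat(AX (r -> (AX (AX b)))) = {0, 3, 4, 5, 6, 7}, so the formula does not hold at 2.

No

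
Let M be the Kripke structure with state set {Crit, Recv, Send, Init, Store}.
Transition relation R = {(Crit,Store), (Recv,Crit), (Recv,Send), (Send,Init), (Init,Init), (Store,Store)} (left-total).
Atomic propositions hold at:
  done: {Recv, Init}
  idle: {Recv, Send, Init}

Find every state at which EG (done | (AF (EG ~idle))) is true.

{Crit, Recv, Init, Store}

Sat(~idle) = {Crit, Store}
EG ~idle: greatest fixpoint, start Z0 = {Crit, Store}, keep only states in Sat with some successor in Z. Already a fixed point.
Sat(EG ~idle) = {Crit, Store}
AF (EG ~idle): least fixpoint, start Z0 = {Crit, Store}, add states with every successor in Z. Already a fixed point.
Sat(AF (EG ~idle)) = {Crit, Store}
Sat(done | (AF (EG ~idle))) = {Crit, Recv, Init, Store}
EG (done | (AF (EG ~idle))): greatest fixpoint, start Z0 = {Crit, Recv, Init, Store}, keep only states in Sat with some successor in Z. Already a fixed point.
Sat(EG (done | (AF (EG ~idle)))) = {Crit, Recv, Init, Store}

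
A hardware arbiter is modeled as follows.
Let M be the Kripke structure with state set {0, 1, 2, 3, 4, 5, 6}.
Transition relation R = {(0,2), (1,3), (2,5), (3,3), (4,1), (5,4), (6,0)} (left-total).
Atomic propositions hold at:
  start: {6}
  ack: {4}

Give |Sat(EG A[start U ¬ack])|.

Sat(¬ack) = {0, 1, 2, 3, 5, 6}
A[start U ¬ack]: least fixpoint, start Z0 = Sat(¬ack) = {0, 1, 2, 3, 5, 6}, add states in Sat(start) with every successor in Z. Already a fixed point.
Sat(A[start U ¬ack]) = {0, 1, 2, 3, 5, 6}
EG A[start U ¬ack]: greatest fixpoint, start Z0 = {0, 1, 2, 3, 5, 6}, keep only states in Sat with some successor in Z. Z1 = {0, 1, 2, 3, 6}; Z2 = {0, 1, 3, 6}; Z3 = {1, 3, 6}; Z4 = {1, 3}; fixed.
Sat(EG A[start U ¬ack]) = {1, 3}
|Sat(EG A[start U ¬ack])| = |{1, 3}| = 2.

2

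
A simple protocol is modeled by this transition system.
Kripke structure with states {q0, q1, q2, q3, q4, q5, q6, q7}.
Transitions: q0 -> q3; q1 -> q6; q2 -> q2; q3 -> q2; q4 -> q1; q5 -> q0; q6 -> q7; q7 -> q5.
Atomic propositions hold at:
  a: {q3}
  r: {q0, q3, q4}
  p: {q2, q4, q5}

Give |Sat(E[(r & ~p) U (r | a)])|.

Sat(~p) = {q0, q1, q3, q6, q7}
Sat(r & ~p) = {q0, q3}
Sat(r | a) = {q0, q3, q4}
E[(r & ~p) U (r | a)]: least fixpoint, start Z0 = Sat((r | a)) = {q0, q3, q4}, add states in Sat(r & ~p) with some successor in Z. Already a fixed point.
Sat(E[(r & ~p) U (r | a)]) = {q0, q3, q4}
|Sat(E[(r & ~p) U (r | a)])| = |{q0, q3, q4}| = 3.

3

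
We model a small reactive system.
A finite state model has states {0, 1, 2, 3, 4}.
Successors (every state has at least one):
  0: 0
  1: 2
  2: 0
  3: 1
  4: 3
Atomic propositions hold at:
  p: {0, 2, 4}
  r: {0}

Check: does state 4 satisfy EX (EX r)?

Sat(EX r) = {s : some successor in {0}} = {0, 2}
Sat(EX (EX r)) = {s : some successor in {0, 2}} = {0, 1, 2}
4 ∉ Sat(EX (EX r)) = {0, 1, 2}, so the formula does not hold at 4.

No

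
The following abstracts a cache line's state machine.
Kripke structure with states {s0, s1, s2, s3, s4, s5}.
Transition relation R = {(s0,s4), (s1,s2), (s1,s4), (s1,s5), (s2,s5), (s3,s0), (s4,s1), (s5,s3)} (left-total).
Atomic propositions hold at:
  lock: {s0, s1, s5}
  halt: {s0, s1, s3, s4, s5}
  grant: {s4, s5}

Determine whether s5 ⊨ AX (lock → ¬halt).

Sat(¬halt) = {s2}
Sat(lock → ¬halt) = {s2, s3, s4}
Sat(AX (lock → ¬halt)) = {s : every successor in {s2, s3, s4}} = {s0, s5}
s5 ∈ Sat(AX (lock → ¬halt)) = {s0, s5}, so the formula holds at s5.

Yes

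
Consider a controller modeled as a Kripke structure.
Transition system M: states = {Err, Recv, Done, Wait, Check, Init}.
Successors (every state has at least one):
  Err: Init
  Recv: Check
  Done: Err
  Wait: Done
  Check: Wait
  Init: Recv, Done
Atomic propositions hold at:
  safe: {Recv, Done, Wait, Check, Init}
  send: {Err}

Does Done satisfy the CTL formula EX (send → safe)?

Sat(send → safe) = {Recv, Done, Wait, Check, Init}
Sat(EX (send → safe)) = {s : some successor in {Recv, Done, Wait, Check, Init}} = {Err, Recv, Wait, Check, Init}
Done ∉ Sat(EX (send → safe)) = {Err, Recv, Wait, Check, Init}, so the formula does not hold at Done.

No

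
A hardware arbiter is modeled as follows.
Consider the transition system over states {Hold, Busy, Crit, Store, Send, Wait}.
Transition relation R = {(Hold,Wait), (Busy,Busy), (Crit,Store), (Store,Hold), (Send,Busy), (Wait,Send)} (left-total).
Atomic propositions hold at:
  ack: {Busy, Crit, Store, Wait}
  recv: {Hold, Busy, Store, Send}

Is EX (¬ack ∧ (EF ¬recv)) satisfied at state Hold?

Sat(¬ack) = {Hold, Send}
Sat(¬recv) = {Crit, Wait}
EF ¬recv: least fixpoint, start Z0 = {Crit, Wait}, add states with some successor in Z. Z1 = {Hold, Crit, Wait}; Z2 = {Hold, Crit, Store, Wait}; fixed.
Sat(EF ¬recv) = {Hold, Crit, Store, Wait}
Sat(¬ack ∧ (EF ¬recv)) = {Hold}
Sat(EX (¬ack ∧ (EF ¬recv))) = {s : some successor in {Hold}} = {Store}
Hold ∉ Sat(EX (¬ack ∧ (EF ¬recv))) = {Store}, so the formula does not hold at Hold.

No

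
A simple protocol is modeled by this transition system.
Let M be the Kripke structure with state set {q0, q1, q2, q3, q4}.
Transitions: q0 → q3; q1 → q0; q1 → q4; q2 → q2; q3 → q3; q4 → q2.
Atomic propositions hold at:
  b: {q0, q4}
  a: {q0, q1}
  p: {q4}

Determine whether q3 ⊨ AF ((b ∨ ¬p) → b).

No

Sat(¬p) = {q0, q1, q2, q3}
Sat(b ∨ ¬p) = {q0, q1, q2, q3, q4}
Sat((b ∨ ¬p) → b) = {q0, q4}
AF ((b ∨ ¬p) → b): least fixpoint, start Z0 = {q0, q4}, add states with every successor in Z. Z1 = {q0, q1, q4}; fixed.
Sat(AF ((b ∨ ¬p) → b)) = {q0, q1, q4}
q3 ∉ Sat(AF ((b ∨ ¬p) → b)) = {q0, q1, q4}, so the formula does not hold at q3.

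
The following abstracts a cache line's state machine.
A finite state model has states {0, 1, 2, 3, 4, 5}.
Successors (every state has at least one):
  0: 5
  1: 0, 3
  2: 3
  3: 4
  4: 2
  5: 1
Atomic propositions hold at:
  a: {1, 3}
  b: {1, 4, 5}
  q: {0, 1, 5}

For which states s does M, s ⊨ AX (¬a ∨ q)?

{0, 3, 4, 5}

Sat(¬a) = {0, 2, 4, 5}
Sat(¬a ∨ q) = {0, 1, 2, 4, 5}
Sat(AX (¬a ∨ q)) = {s : every successor in {0, 1, 2, 4, 5}} = {0, 3, 4, 5}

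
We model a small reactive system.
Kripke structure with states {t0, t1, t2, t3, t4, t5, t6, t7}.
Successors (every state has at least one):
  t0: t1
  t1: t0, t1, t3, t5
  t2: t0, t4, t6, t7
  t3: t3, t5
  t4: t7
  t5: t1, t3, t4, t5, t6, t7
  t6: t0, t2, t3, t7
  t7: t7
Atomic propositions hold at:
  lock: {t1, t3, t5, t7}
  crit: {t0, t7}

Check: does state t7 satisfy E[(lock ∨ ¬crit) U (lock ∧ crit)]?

Sat(¬crit) = {t1, t2, t3, t4, t5, t6}
Sat(lock ∨ ¬crit) = {t1, t2, t3, t4, t5, t6, t7}
Sat(lock ∧ crit) = {t7}
E[(lock ∨ ¬crit) U (lock ∧ crit)]: least fixpoint, start Z0 = Sat((lock ∧ crit)) = {t7}, add states in Sat(lock ∨ ¬crit) with some successor in Z. Z1 = {t2, t4, t5, t6, t7}; Z2 = {t1, t2, t3, t4, t5, t6, t7}; fixed.
Sat(E[(lock ∨ ¬crit) U (lock ∧ crit)]) = {t1, t2, t3, t4, t5, t6, t7}
t7 ∈ Sat(E[(lock ∨ ¬crit) U (lock ∧ crit)]) = {t1, t2, t3, t4, t5, t6, t7}, so the formula holds at t7.

Yes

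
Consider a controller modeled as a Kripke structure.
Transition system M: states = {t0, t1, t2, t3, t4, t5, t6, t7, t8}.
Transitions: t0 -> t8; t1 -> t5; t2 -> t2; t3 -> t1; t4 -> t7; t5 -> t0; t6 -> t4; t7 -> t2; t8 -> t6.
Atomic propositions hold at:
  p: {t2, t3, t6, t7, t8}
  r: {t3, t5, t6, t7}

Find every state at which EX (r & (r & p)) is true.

{t4, t8}

Sat(r & p) = {t3, t6, t7}
Sat(r & (r & p)) = {t3, t6, t7}
Sat(EX (r & (r & p))) = {s : some successor in {t3, t6, t7}} = {t4, t8}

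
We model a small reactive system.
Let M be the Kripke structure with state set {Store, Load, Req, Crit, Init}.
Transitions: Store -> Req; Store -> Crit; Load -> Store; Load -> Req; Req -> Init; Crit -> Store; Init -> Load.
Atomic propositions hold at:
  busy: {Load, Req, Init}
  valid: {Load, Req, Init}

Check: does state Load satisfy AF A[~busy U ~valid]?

Sat(~busy) = {Store, Crit}
Sat(~valid) = {Store, Crit}
A[~busy U ~valid]: least fixpoint, start Z0 = Sat(~valid) = {Store, Crit}, add states in Sat(~busy) with every successor in Z. Already a fixed point.
Sat(A[~busy U ~valid]) = {Store, Crit}
AF A[~busy U ~valid]: least fixpoint, start Z0 = {Store, Crit}, add states with every successor in Z. Already a fixed point.
Sat(AF A[~busy U ~valid]) = {Store, Crit}
Load ∉ Sat(AF A[~busy U ~valid]) = {Store, Crit}, so the formula does not hold at Load.

No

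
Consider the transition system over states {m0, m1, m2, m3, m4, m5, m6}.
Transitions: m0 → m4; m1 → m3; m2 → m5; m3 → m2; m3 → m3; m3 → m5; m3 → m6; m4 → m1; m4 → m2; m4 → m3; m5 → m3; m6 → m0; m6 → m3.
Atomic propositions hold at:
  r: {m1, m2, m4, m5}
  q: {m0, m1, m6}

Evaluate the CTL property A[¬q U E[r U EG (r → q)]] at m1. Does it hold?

Sat(¬q) = {m2, m3, m4, m5}
Sat(r → q) = {m0, m1, m3, m6}
EG (r → q): greatest fixpoint, start Z0 = {m0, m1, m3, m6}, keep only states in Sat with some successor in Z. Z1 = {m1, m3, m6}; fixed.
Sat(EG (r → q)) = {m1, m3, m6}
E[r U EG (r → q)]: least fixpoint, start Z0 = Sat(EG (r → q)) = {m1, m3, m6}, add states in Sat(r) with some successor in Z. Z1 = {m1, m3, m4, m5, m6}; Z2 = {m1, m2, m3, m4, m5, m6}; fixed.
Sat(E[r U EG (r → q)]) = {m1, m2, m3, m4, m5, m6}
A[¬q U E[r U EG (r → q)]]: least fixpoint, start Z0 = Sat(E[r U EG (r → q)]) = {m1, m2, m3, m4, m5, m6}, add states in Sat(¬q) with every successor in Z. Already a fixed point.
Sat(A[¬q U E[r U EG (r → q)]]) = {m1, m2, m3, m4, m5, m6}
m1 ∈ Sat(A[¬q U E[r U EG (r → q)]]) = {m1, m2, m3, m4, m5, m6}, so the formula holds at m1.

Yes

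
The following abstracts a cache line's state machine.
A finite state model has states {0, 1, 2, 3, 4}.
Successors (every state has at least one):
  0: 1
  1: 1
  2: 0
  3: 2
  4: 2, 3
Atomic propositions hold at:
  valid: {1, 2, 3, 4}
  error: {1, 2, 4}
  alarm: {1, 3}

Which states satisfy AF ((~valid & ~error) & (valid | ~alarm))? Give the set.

{0, 2, 3, 4}

Sat(~valid) = {0}
Sat(~error) = {0, 3}
Sat(~valid & ~error) = {0}
Sat(~alarm) = {0, 2, 4}
Sat(valid | ~alarm) = {0, 1, 2, 3, 4}
Sat((~valid & ~error) & (valid | ~alarm)) = {0}
AF ((~valid & ~error) & (valid | ~alarm)): least fixpoint, start Z0 = {0}, add states with every successor in Z. Z1 = {0, 2}; Z2 = {0, 2, 3}; Z3 = {0, 2, 3, 4}; fixed.
Sat(AF ((~valid & ~error) & (valid | ~alarm))) = {0, 2, 3, 4}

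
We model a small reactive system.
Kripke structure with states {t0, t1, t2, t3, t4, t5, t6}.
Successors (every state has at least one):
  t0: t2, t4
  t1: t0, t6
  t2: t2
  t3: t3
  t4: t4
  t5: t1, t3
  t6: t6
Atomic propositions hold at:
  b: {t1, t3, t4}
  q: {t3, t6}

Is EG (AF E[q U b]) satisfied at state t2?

No

E[q U b]: least fixpoint, start Z0 = Sat(b) = {t1, t3, t4}, add states in Sat(q) with some successor in Z. Already a fixed point.
Sat(E[q U b]) = {t1, t3, t4}
AF E[q U b]: least fixpoint, start Z0 = {t1, t3, t4}, add states with every successor in Z. Z1 = {t1, t3, t4, t5}; fixed.
Sat(AF E[q U b]) = {t1, t3, t4, t5}
EG (AF E[q U b]): greatest fixpoint, start Z0 = {t1, t3, t4, t5}, keep only states in Sat with some successor in Z. Z1 = {t3, t4, t5}; fixed.
Sat(EG (AF E[q U b])) = {t3, t4, t5}
t2 ∉ Sat(EG (AF E[q U b])) = {t3, t4, t5}, so the formula does not hold at t2.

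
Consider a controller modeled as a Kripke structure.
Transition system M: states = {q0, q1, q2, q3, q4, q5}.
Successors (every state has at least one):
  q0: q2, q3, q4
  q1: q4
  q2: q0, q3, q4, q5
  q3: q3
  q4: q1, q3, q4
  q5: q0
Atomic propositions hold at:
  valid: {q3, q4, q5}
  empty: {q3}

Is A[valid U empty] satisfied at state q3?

Yes

A[valid U empty]: least fixpoint, start Z0 = Sat(empty) = {q3}, add states in Sat(valid) with every successor in Z. Already a fixed point.
Sat(A[valid U empty]) = {q3}
q3 ∈ Sat(A[valid U empty]) = {q3}, so the formula holds at q3.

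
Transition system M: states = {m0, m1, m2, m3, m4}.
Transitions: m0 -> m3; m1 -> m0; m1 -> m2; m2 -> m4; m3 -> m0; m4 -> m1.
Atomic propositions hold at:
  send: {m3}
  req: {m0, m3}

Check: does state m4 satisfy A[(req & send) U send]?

No

Sat(req & send) = {m3}
A[(req & send) U send]: least fixpoint, start Z0 = Sat(send) = {m3}, add states in Sat(req & send) with every successor in Z. Already a fixed point.
Sat(A[(req & send) U send]) = {m3}
m4 ∉ Sat(A[(req & send) U send]) = {m3}, so the formula does not hold at m4.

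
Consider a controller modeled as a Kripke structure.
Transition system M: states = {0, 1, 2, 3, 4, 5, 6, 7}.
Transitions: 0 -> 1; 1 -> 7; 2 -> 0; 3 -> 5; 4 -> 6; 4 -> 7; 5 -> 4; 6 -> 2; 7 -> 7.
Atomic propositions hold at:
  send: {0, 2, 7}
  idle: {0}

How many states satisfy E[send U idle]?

E[send U idle]: least fixpoint, start Z0 = Sat(idle) = {0}, add states in Sat(send) with some successor in Z. Z1 = {0, 2}; fixed.
Sat(E[send U idle]) = {0, 2}
|Sat(E[send U idle])| = |{0, 2}| = 2.

2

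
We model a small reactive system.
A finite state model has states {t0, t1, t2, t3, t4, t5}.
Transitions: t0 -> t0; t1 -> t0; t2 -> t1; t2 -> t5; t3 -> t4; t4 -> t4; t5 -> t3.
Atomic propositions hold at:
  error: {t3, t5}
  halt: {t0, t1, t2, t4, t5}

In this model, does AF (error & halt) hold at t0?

No

Sat(error & halt) = {t5}
AF (error & halt): least fixpoint, start Z0 = {t5}, add states with every successor in Z. Already a fixed point.
Sat(AF (error & halt)) = {t5}
t0 ∉ Sat(AF (error & halt)) = {t5}, so the formula does not hold at t0.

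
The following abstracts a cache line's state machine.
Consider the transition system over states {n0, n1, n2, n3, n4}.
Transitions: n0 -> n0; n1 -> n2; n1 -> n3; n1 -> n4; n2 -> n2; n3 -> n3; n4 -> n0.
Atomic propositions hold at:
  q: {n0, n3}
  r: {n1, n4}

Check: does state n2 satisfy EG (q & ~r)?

No

Sat(~r) = {n0, n2, n3}
Sat(q & ~r) = {n0, n3}
EG (q & ~r): greatest fixpoint, start Z0 = {n0, n3}, keep only states in Sat with some successor in Z. Already a fixed point.
Sat(EG (q & ~r)) = {n0, n3}
n2 ∉ Sat(EG (q & ~r)) = {n0, n3}, so the formula does not hold at n2.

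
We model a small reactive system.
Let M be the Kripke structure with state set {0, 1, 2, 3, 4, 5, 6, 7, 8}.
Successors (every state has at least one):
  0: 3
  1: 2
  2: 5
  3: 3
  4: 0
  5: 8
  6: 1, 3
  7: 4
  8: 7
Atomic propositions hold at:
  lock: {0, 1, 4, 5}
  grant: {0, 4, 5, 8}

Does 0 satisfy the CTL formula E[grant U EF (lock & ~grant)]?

Sat(~grant) = {1, 2, 3, 6, 7}
Sat(lock & ~grant) = {1}
EF (lock & ~grant): least fixpoint, start Z0 = {1}, add states with some successor in Z. Z1 = {1, 6}; fixed.
Sat(EF (lock & ~grant)) = {1, 6}
E[grant U EF (lock & ~grant)]: least fixpoint, start Z0 = Sat(EF (lock & ~grant)) = {1, 6}, add states in Sat(grant) with some successor in Z. Already a fixed point.
Sat(E[grant U EF (lock & ~grant)]) = {1, 6}
0 ∉ Sat(E[grant U EF (lock & ~grant)]) = {1, 6}, so the formula does not hold at 0.

No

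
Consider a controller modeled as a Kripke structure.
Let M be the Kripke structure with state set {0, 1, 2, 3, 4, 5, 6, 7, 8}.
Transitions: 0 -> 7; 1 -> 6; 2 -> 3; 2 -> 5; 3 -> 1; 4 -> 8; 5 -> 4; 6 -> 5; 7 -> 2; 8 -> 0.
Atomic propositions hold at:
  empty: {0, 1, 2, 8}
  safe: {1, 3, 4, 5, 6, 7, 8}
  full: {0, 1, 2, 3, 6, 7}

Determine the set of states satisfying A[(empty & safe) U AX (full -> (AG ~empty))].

{1, 4, 5, 6}

Sat(empty & safe) = {1, 8}
Sat(~empty) = {3, 4, 5, 6, 7}
AG ~empty: greatest fixpoint, start Z0 = {3, 4, 5, 6, 7}, keep only states in Sat with every successor in Z. Z1 = {5, 6}; Z2 = {6}; Z3 = ∅; fixed.
Sat(AG ~empty) = ∅
Sat(full -> (AG ~empty)) = {4, 5, 8}
Sat(AX (full -> (AG ~empty))) = {s : every successor in {4, 5, 8}} = {4, 5, 6}
A[(empty & safe) U AX (full -> (AG ~empty))]: least fixpoint, start Z0 = Sat(AX (full -> (AG ~empty))) = {4, 5, 6}, add states in Sat(empty & safe) with every successor in Z. Z1 = {1, 4, 5, 6}; fixed.
Sat(A[(empty & safe) U AX (full -> (AG ~empty))]) = {1, 4, 5, 6}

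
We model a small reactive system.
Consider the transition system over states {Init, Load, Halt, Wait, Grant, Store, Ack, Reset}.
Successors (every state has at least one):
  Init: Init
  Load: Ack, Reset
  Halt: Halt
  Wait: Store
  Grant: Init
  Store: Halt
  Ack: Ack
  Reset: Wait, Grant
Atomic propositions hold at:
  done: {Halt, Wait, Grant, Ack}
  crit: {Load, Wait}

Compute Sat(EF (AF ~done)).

{Init, Load, Wait, Grant, Store, Reset}

Sat(~done) = {Init, Load, Store, Reset}
AF ~done: least fixpoint, start Z0 = {Init, Load, Store, Reset}, add states with every successor in Z. Z1 = {Init, Load, Wait, Grant, Store, Reset}; fixed.
Sat(AF ~done) = {Init, Load, Wait, Grant, Store, Reset}
EF (AF ~done): least fixpoint, start Z0 = {Init, Load, Wait, Grant, Store, Reset}, add states with some successor in Z. Already a fixed point.
Sat(EF (AF ~done)) = {Init, Load, Wait, Grant, Store, Reset}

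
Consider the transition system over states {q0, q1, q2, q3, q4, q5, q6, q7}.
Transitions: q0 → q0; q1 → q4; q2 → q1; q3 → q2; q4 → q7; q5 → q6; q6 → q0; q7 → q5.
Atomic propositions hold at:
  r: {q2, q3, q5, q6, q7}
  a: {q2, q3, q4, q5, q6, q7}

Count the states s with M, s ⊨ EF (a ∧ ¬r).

4

Sat(¬r) = {q0, q1, q4}
Sat(a ∧ ¬r) = {q4}
EF (a ∧ ¬r): least fixpoint, start Z0 = {q4}, add states with some successor in Z. Z1 = {q1, q4}; Z2 = {q1, q2, q4}; Z3 = {q1, q2, q3, q4}; fixed.
Sat(EF (a ∧ ¬r)) = {q1, q2, q3, q4}
|Sat(EF (a ∧ ¬r))| = |{q1, q2, q3, q4}| = 4.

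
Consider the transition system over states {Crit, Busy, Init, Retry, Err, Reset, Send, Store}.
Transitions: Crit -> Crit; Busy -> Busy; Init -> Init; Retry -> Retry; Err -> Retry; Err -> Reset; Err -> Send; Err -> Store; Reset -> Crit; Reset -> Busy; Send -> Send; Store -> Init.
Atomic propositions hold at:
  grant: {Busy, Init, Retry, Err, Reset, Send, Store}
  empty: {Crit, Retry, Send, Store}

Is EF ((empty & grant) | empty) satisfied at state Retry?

Yes

Sat(empty & grant) = {Retry, Send, Store}
Sat((empty & grant) | empty) = {Crit, Retry, Send, Store}
EF ((empty & grant) | empty): least fixpoint, start Z0 = {Crit, Retry, Send, Store}, add states with some successor in Z. Z1 = {Crit, Retry, Err, Reset, Send, Store}; fixed.
Sat(EF ((empty & grant) | empty)) = {Crit, Retry, Err, Reset, Send, Store}
Retry ∈ Sat(EF ((empty & grant) | empty)) = {Crit, Retry, Err, Reset, Send, Store}, so the formula holds at Retry.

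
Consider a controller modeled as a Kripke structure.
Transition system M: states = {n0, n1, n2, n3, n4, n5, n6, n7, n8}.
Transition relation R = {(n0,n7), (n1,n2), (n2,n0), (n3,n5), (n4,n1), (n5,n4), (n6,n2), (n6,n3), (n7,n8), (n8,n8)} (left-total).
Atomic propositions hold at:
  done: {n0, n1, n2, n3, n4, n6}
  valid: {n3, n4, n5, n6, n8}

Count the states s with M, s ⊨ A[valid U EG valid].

EG valid: greatest fixpoint, start Z0 = {n3, n4, n5, n6, n8}, keep only states in Sat with some successor in Z. Z1 = {n3, n5, n6, n8}; Z2 = {n3, n6, n8}; Z3 = {n6, n8}; Z4 = {n8}; fixed.
Sat(EG valid) = {n8}
A[valid U EG valid]: least fixpoint, start Z0 = Sat(EG valid) = {n8}, add states in Sat(valid) with every successor in Z. Already a fixed point.
Sat(A[valid U EG valid]) = {n8}
|Sat(A[valid U EG valid])| = |{n8}| = 1.

1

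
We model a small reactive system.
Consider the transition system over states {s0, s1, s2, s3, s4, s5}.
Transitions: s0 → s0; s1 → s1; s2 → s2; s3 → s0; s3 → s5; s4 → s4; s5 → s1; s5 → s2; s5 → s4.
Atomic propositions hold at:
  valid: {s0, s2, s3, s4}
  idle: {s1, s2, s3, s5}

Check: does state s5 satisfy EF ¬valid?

Yes

Sat(¬valid) = {s1, s5}
EF ¬valid: least fixpoint, start Z0 = {s1, s5}, add states with some successor in Z. Z1 = {s1, s3, s5}; fixed.
Sat(EF ¬valid) = {s1, s3, s5}
s5 ∈ Sat(EF ¬valid) = {s1, s3, s5}, so the formula holds at s5.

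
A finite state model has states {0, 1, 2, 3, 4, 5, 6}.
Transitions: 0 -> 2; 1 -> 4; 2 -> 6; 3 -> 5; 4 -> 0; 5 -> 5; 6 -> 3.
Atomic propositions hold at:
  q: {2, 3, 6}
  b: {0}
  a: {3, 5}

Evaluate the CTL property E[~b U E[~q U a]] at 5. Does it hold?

Yes

Sat(~b) = {1, 2, 3, 4, 5, 6}
Sat(~q) = {0, 1, 4, 5}
E[~q U a]: least fixpoint, start Z0 = Sat(a) = {3, 5}, add states in Sat(~q) with some successor in Z. Already a fixed point.
Sat(E[~q U a]) = {3, 5}
E[~b U E[~q U a]]: least fixpoint, start Z0 = Sat(E[~q U a]) = {3, 5}, add states in Sat(~b) with some successor in Z. Z1 = {3, 5, 6}; Z2 = {2, 3, 5, 6}; fixed.
Sat(E[~b U E[~q U a]]) = {2, 3, 5, 6}
5 ∈ Sat(E[~b U E[~q U a]]) = {2, 3, 5, 6}, so the formula holds at 5.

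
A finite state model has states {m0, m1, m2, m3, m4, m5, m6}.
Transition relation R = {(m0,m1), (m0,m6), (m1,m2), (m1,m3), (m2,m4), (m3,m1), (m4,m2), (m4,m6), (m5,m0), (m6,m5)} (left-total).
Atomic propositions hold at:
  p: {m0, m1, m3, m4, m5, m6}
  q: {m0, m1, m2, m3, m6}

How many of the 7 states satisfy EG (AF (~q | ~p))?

Sat(~q) = {m4, m5}
Sat(~p) = {m2}
Sat(~q | ~p) = {m2, m4, m5}
AF (~q | ~p): least fixpoint, start Z0 = {m2, m4, m5}, add states with every successor in Z. Z1 = {m2, m4, m5, m6}; fixed.
Sat(AF (~q | ~p)) = {m2, m4, m5, m6}
EG (AF (~q | ~p)): greatest fixpoint, start Z0 = {m2, m4, m5, m6}, keep only states in Sat with some successor in Z. Z1 = {m2, m4, m6}; Z2 = {m2, m4}; fixed.
Sat(EG (AF (~q | ~p))) = {m2, m4}
|Sat(EG (AF (~q | ~p)))| = |{m2, m4}| = 2.

2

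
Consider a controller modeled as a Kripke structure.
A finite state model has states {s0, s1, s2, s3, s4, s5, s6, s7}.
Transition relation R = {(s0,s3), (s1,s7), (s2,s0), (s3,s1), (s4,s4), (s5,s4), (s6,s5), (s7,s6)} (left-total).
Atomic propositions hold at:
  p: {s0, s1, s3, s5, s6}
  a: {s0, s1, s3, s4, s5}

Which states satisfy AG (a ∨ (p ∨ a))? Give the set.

Sat(p ∨ a) = {s0, s1, s3, s4, s5, s6}
Sat(a ∨ (p ∨ a)) = {s0, s1, s3, s4, s5, s6}
AG (a ∨ (p ∨ a)): greatest fixpoint, start Z0 = {s0, s1, s3, s4, s5, s6}, keep only states in Sat with every successor in Z. Z1 = {s0, s3, s4, s5, s6}; Z2 = {s0, s4, s5, s6}; Z3 = {s4, s5, s6}; fixed.
Sat(AG (a ∨ (p ∨ a))) = {s4, s5, s6}

{s4, s5, s6}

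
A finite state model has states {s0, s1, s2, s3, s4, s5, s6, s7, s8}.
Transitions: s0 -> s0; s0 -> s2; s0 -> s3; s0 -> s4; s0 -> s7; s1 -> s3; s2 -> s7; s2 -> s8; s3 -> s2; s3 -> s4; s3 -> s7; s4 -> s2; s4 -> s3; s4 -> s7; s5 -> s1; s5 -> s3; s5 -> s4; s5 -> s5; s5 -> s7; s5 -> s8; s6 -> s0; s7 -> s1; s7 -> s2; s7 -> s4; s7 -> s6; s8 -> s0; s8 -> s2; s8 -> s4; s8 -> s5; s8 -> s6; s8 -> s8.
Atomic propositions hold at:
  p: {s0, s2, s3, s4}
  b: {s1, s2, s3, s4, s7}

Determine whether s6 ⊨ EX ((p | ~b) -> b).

Sat(~b) = {s0, s5, s6, s8}
Sat(p | ~b) = {s0, s2, s3, s4, s5, s6, s8}
Sat((p | ~b) -> b) = {s1, s2, s3, s4, s7}
Sat(EX ((p | ~b) -> b)) = {s : some successor in {s1, s2, s3, s4, s7}} = {s0, s1, s2, s3, s4, s5, s7, s8}
s6 ∉ Sat(EX ((p | ~b) -> b)) = {s0, s1, s2, s3, s4, s5, s7, s8}, so the formula does not hold at s6.

No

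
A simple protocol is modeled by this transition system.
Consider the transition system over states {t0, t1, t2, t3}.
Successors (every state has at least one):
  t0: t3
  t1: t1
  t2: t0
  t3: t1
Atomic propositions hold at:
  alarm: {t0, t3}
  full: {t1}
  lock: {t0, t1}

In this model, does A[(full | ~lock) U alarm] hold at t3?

Sat(~lock) = {t2, t3}
Sat(full | ~lock) = {t1, t2, t3}
A[(full | ~lock) U alarm]: least fixpoint, start Z0 = Sat(alarm) = {t0, t3}, add states in Sat(full | ~lock) with every successor in Z. Z1 = {t0, t2, t3}; fixed.
Sat(A[(full | ~lock) U alarm]) = {t0, t2, t3}
t3 ∈ Sat(A[(full | ~lock) U alarm]) = {t0, t2, t3}, so the formula holds at t3.

Yes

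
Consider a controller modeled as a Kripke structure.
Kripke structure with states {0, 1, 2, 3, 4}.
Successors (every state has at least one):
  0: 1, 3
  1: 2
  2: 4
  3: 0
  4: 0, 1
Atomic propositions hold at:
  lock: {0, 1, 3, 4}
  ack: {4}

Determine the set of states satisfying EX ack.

Sat(EX ack) = {s : some successor in {4}} = {2}

{2}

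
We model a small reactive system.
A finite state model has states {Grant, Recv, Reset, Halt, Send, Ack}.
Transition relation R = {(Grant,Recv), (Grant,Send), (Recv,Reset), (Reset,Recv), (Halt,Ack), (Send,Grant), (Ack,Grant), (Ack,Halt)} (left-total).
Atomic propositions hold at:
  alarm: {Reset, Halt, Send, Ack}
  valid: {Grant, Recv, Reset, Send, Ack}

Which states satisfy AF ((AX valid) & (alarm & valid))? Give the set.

Sat(AX valid) = {s : every successor in {Grant, Recv, Reset, Send, Ack}} = {Grant, Recv, Reset, Halt, Send}
Sat(alarm & valid) = {Reset, Send, Ack}
Sat((AX valid) & (alarm & valid)) = {Reset, Send}
AF ((AX valid) & (alarm & valid)): least fixpoint, start Z0 = {Reset, Send}, add states with every successor in Z. Z1 = {Recv, Reset, Send}; Z2 = {Grant, Recv, Reset, Send}; fixed.
Sat(AF ((AX valid) & (alarm & valid))) = {Grant, Recv, Reset, Send}

{Grant, Recv, Reset, Send}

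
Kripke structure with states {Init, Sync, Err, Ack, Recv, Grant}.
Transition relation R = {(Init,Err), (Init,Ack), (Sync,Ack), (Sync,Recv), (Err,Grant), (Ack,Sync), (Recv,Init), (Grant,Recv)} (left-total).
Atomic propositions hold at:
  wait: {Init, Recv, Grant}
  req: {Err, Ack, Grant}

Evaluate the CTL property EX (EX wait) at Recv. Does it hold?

Sat(EX wait) = {s : some successor in {Init, Recv, Grant}} = {Sync, Err, Recv, Grant}
Sat(EX (EX wait)) = {s : some successor in {Sync, Err, Recv, Grant}} = {Init, Sync, Err, Ack, Grant}
Recv ∉ Sat(EX (EX wait)) = {Init, Sync, Err, Ack, Grant}, so the formula does not hold at Recv.

No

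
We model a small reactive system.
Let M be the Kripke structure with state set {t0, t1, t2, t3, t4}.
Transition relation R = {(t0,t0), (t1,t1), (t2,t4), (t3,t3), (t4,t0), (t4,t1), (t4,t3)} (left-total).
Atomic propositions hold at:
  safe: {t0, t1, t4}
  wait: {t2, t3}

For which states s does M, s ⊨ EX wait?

{t3, t4}

Sat(EX wait) = {s : some successor in {t2, t3}} = {t3, t4}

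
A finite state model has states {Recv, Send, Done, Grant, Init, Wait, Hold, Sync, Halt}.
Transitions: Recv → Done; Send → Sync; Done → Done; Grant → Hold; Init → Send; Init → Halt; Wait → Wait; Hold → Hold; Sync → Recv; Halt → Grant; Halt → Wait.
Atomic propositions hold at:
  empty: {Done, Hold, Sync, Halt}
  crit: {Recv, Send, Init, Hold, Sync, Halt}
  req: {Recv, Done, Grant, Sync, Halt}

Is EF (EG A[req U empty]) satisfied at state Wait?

No

A[req U empty]: least fixpoint, start Z0 = Sat(empty) = {Done, Hold, Sync, Halt}, add states in Sat(req) with every successor in Z. Z1 = {Recv, Done, Grant, Hold, Sync, Halt}; fixed.
Sat(A[req U empty]) = {Recv, Done, Grant, Hold, Sync, Halt}
EG A[req U empty]: greatest fixpoint, start Z0 = {Recv, Done, Grant, Hold, Sync, Halt}, keep only states in Sat with some successor in Z. Already a fixed point.
Sat(EG A[req U empty]) = {Recv, Done, Grant, Hold, Sync, Halt}
EF (EG A[req U empty]): least fixpoint, start Z0 = {Recv, Done, Grant, Hold, Sync, Halt}, add states with some successor in Z. Z1 = {Recv, Send, Done, Grant, Init, Hold, Sync, Halt}; fixed.
Sat(EF (EG A[req U empty])) = {Recv, Send, Done, Grant, Init, Hold, Sync, Halt}
Wait ∉ Sat(EF (EG A[req U empty])) = {Recv, Send, Done, Grant, Init, Hold, Sync, Halt}, so the formula does not hold at Wait.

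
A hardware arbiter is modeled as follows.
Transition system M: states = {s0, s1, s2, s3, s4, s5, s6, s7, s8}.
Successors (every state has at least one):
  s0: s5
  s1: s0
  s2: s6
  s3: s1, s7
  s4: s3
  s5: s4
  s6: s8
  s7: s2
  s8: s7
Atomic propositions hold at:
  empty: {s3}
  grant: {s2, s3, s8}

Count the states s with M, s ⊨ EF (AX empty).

Sat(AX empty) = {s : every successor in {s3}} = {s4}
EF (AX empty): least fixpoint, start Z0 = {s4}, add states with some successor in Z. Z1 = {s4, s5}; Z2 = {s0, s4, s5}; Z3 = {s0, s1, s4, s5}; Z4 = {s0, s1, s3, s4, s5}; fixed.
Sat(EF (AX empty)) = {s0, s1, s3, s4, s5}
|Sat(EF (AX empty))| = |{s0, s1, s3, s4, s5}| = 5.

5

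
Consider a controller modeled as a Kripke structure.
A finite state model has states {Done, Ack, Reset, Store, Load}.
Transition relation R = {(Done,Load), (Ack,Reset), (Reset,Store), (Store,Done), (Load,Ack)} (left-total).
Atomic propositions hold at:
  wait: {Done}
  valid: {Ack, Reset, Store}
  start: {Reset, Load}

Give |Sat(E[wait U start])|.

E[wait U start]: least fixpoint, start Z0 = Sat(start) = {Reset, Load}, add states in Sat(wait) with some successor in Z. Z1 = {Done, Reset, Load}; fixed.
Sat(E[wait U start]) = {Done, Reset, Load}
|Sat(E[wait U start])| = |{Done, Reset, Load}| = 3.

3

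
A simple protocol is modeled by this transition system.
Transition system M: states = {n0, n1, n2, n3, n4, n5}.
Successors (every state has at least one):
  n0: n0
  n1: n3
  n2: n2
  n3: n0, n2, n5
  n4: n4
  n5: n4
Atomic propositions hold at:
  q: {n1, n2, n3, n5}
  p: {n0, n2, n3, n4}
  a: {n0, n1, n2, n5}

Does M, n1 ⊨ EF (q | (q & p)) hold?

Yes

Sat(q & p) = {n2, n3}
Sat(q | (q & p)) = {n1, n2, n3, n5}
EF (q | (q & p)): least fixpoint, start Z0 = {n1, n2, n3, n5}, add states with some successor in Z. Already a fixed point.
Sat(EF (q | (q & p))) = {n1, n2, n3, n5}
n1 ∈ Sat(EF (q | (q & p))) = {n1, n2, n3, n5}, so the formula holds at n1.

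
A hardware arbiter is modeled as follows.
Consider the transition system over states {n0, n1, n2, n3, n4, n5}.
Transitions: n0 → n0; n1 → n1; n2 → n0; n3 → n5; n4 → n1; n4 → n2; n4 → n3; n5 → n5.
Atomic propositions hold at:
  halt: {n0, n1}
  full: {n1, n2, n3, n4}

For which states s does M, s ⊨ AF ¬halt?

Sat(¬halt) = {n2, n3, n4, n5}
AF ¬halt: least fixpoint, start Z0 = {n2, n3, n4, n5}, add states with every successor in Z. Already a fixed point.
Sat(AF ¬halt) = {n2, n3, n4, n5}

{n2, n3, n4, n5}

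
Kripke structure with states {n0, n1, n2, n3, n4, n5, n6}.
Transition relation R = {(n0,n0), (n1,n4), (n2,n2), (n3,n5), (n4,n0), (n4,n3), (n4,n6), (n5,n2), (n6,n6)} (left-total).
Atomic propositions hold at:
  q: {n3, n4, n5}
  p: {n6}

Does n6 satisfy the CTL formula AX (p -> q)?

Sat(p -> q) = {n0, n1, n2, n3, n4, n5}
Sat(AX (p -> q)) = {s : every successor in {n0, n1, n2, n3, n4, n5}} = {n0, n1, n2, n3, n5}
n6 ∉ Sat(AX (p -> q)) = {n0, n1, n2, n3, n5}, so the formula does not hold at n6.

No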